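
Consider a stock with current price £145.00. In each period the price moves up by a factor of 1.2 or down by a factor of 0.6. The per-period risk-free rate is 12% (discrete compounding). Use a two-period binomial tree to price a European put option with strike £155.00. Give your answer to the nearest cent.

£10.78

Risk-neutral probability p = (1 + 0.12 − 0.6)/(1.2 − 0.6) = 0.5200/0.6000 = 0.8667
Terminal stock prices: S_uu = 208.8, S_ud = 104.4, S_dd = 52.2
Terminal payoffs (K − S): max(-53.8, 0) = 0, max(50.6, 0) = 50.6, max(102.8, 0) = 102.8
Node u (S = 174): V_u = 1/1.12·[0.8667·0.0000 + 0.1333·50.6000] = 6.0238
Node d (S = 87): V_d = 1/1.12·[0.8667·50.6000 + 0.1333·102.8000] = 51.3929
Node 0 (S = 145): V_0 = 1/1.12·[0.8667·6.0238 + 0.1333·51.3929] = 10.7795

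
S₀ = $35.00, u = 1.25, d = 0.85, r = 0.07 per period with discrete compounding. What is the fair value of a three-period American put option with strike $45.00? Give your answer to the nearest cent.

$10.00

Risk-neutral probability p = (1 + 0.07 − 0.85)/(1.25 − 0.85) = 0.2200/0.4000 = 0.5500
Terminal stock prices: S_uuu = 68.36, S_uud = 46.48, S_udd = 31.61, S_ddd = 21.49
Terminal payoffs (K − S): max(-23.36, 0) = 0, max(-1.484, 0) = 0, max(13.39, 0) = 13.39, max(23.51, 0) = 23.51
Node uu (S = 54.69): continuation = 1/1.07·[0.5500·0.0000 + 0.4500·0.0000] = 0.0000; exercise value = 0.0000 ≤ continuation, so V_uu = 0.0000
Node ud (S = 37.19): continuation = 1/1.07·[0.5500·0.0000 + 0.4500·13.3906] = 5.6316; exercise value = 7.8125 > continuation, so V_ud = 7.8125 (exercise)
Node dd (S = 25.29): continuation = 1/1.07·[0.5500·13.3906 + 0.4500·23.5056] = 16.7686; exercise value = 19.7125 > continuation, so V_dd = 19.7125 (exercise)
Node u (S = 43.75): continuation = 1/1.07·[0.5500·0.0000 + 0.4500·7.8125] = 3.2856; exercise value = 1.2500 ≤ continuation, so V_u = 3.2856
Node d (S = 29.75): continuation = 1/1.07·[0.5500·7.8125 + 0.4500·19.7125] = 12.3061; exercise value = 15.2500 > continuation, so V_d = 15.2500 (exercise)
Node 0 (S = 35): continuation = 1/1.07·[0.5500·3.2856 + 0.4500·15.2500] = 8.1024; exercise value = 10.0000 > continuation, so V_0 = 10.0000 (exercise)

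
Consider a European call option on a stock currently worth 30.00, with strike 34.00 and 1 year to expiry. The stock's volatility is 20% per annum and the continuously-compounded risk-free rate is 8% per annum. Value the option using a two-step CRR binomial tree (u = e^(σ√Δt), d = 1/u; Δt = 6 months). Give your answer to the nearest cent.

1.98

CRR parameters: u = e^(σ√Δt) = e^(0.2·√0.5) = 1.1519, d = 1/u = 0.8681
Per-period rate: rΔt = 0.08·0.5 = 0.04, so R = e^0.04 = 1.0408
Risk-neutral probability p = (e^0.04 − 0.8681)/(1.1519 − 0.8681) = 0.1727/0.2838 = 0.6085
Terminal stock prices: S_uu = 39.81, S_ud = 30, S_dd = 22.61
Terminal payoffs (S − K): max(5.807, 0) = 5.807, max(-4, 0) = 0, max(-11.39, 0) = 0
Node u (S = 34.56): V_u = e^(−0.04)·[0.6085·5.8069 + 0.3915·0.0000] = 3.3950
Node d (S = 26.04): V_d = e^(−0.04)·[0.6085·0.0000 + 0.3915·0.0000] = 0.0000
Node 0 (S = 30): V_0 = e^(−0.04)·[0.6085·3.3950 + 0.3915·0.0000] = 1.9849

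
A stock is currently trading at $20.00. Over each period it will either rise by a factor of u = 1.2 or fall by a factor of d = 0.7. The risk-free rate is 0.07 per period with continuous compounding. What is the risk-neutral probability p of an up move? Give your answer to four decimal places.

Risk-neutral probability p = (e^0.07 − 0.7)/(1.2 − 0.7) = 0.3725/0.5000 = 0.7450

p = 0.7450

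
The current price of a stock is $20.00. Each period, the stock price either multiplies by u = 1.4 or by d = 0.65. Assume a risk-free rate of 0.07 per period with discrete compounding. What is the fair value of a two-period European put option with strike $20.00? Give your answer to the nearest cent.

Risk-neutral probability p = (1 + 0.07 − 0.65)/(1.4 − 0.65) = 0.4200/0.7500 = 0.5600
Terminal stock prices: S_uu = 39.2, S_ud = 18.2, S_dd = 8.45
Terminal payoffs (K − S): max(-19.2, 0) = 0, max(1.8, 0) = 1.8, max(11.55, 0) = 11.55
Node u (S = 28): V_u = 1/1.07·[0.5600·0.0000 + 0.4400·1.8000] = 0.7402
Node d (S = 13): V_d = 1/1.07·[0.5600·1.8000 + 0.4400·11.5500] = 5.6916
Node 0 (S = 20): V_0 = 1/1.07·[0.5600·0.7402 + 0.4400·5.6916] = 2.7279

$2.73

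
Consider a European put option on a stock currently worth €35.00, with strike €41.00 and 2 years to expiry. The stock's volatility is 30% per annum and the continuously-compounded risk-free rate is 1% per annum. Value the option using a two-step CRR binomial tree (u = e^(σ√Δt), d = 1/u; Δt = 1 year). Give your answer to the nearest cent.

€9.55

CRR parameters: u = e^(σ√Δt) = e^(0.3·√1) = 1.3499, d = 1/u = 0.7408
Per-period rate: rΔt = 0.01·1 = 0.01, so R = e^0.01 = 1.0101
Risk-neutral probability p = (e^0.01 − 0.7408)/(1.3499 − 0.7408) = 0.2692/0.6090 = 0.4421
Terminal stock prices: S_uu = 63.77, S_ud = 35, S_dd = 19.21
Terminal payoffs (K − S): max(-22.77, 0) = 0, max(6, 0) = 6, max(21.79, 0) = 21.79
Node u (S = 47.25): V_u = e^(−0.01)·[0.4421·0.0000 + 0.5579·6.0000] = 3.3143
Node d (S = 25.93): V_d = e^(−0.01)·[0.4421·6.0000 + 0.5579·21.7916] = 14.6634
Node 0 (S = 35): V_0 = e^(−0.01)·[0.4421·3.3143 + 0.5579·14.6634] = 9.5505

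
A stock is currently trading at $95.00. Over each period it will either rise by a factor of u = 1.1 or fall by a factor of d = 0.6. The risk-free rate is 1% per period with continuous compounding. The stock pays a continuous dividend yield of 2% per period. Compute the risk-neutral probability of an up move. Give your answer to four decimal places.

Per-period risk-free factor R = e^0.01 = 1.0101; dividend-adjusted growth = e^(0.01−0.02) = 0.9900.
Risk-neutral probability p = (0.9900 − 0.6)/(1.1 − 0.6) = 0.3900/0.5000 = 0.7801

p = 0.7801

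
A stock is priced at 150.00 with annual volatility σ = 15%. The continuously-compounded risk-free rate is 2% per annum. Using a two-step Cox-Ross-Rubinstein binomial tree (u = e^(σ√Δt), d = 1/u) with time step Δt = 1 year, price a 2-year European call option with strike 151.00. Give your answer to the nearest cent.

13.88

CRR parameters: u = e^(σ√Δt) = e^(0.15·√1) = 1.1618, d = 1/u = 0.8607
Per-period rate: rΔt = 0.02·1 = 0.02, so R = e^0.02 = 1.0202
Risk-neutral probability p = (e^0.02 − 0.8607)/(1.1618 − 0.8607) = 0.1595/0.3011 = 0.5297
Terminal stock prices: S_uu = 202.5, S_ud = 150, S_dd = 111.1
Terminal payoffs (S − K): max(51.48, 0) = 51.48, max(-1, 0) = 0, max(-39.88, 0) = 0
Node u (S = 174.3): V_u = e^(−0.02)·[0.5297·51.4788 + 0.4703·0.0000] = 26.7262
Node d (S = 129.1): V_d = e^(−0.02)·[0.5297·0.0000 + 0.4703·0.0000] = 0.0000
Node 0 (S = 150): V_0 = e^(−0.02)·[0.5297·26.7262 + 0.4703·0.0000] = 13.8754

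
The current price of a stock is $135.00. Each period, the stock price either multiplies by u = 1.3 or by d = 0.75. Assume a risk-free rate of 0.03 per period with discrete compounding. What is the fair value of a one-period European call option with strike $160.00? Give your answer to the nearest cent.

Risk-neutral probability p = (1 + 0.03 − 0.75)/(1.3 − 0.75) = 0.2800/0.5500 = 0.5091
Terminal stock prices: S_u = 175.5, S_d = 101.2
Terminal payoffs (S − K): max(15.5, 0) = 15.5, max(-58.75, 0) = 0
Node 0 (S = 135): V_0 = 1/1.03·[0.5091·15.5000 + 0.4909·0.0000] = 7.6611

$7.66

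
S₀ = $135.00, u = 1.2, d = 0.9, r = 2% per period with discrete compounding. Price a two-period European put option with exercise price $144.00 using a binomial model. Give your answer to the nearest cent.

$11.99

Risk-neutral probability p = (1 + 0.02 − 0.9)/(1.2 − 0.9) = 0.1200/0.3000 = 0.4000
Terminal stock prices: S_uu = 194.4, S_ud = 145.8, S_dd = 109.4
Terminal payoffs (K − S): max(-50.4, 0) = 0, max(-1.8, 0) = 0, max(34.65, 0) = 34.65
Node u (S = 162): V_u = 1/1.02·[0.4000·0.0000 + 0.6000·0.0000] = 0.0000
Node d (S = 121.5): V_d = 1/1.02·[0.4000·0.0000 + 0.6000·34.6500] = 20.3824
Node 0 (S = 135): V_0 = 1/1.02·[0.4000·0.0000 + 0.6000·20.3824] = 11.9896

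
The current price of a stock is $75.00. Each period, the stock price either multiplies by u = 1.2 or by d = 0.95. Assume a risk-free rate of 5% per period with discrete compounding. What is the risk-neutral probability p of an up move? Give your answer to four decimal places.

Risk-neutral probability p = (1 + 0.05 − 0.95)/(1.2 − 0.95) = 0.1000/0.2500 = 0.4000

p = 0.4000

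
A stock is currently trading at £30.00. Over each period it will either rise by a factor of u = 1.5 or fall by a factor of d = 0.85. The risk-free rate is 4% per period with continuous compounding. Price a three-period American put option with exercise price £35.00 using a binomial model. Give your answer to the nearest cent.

£6.79

Risk-neutral probability p = (e^0.04 − 0.85)/(1.5 − 0.85) = 0.1908/0.6500 = 0.2936
Terminal stock prices: S_uuu = 101.2, S_uud = 57.38, S_udd = 32.51, S_ddd = 18.42
Terminal payoffs (K − S): max(-66.25, 0) = 0, max(-22.38, 0) = 0, max(2.488, 0) = 2.488, max(16.58, 0) = 16.58
Node uu (S = 67.5): continuation = e^(−0.04)·[0.2936·0.0000 + 0.7064·0.0000] = 0.0000; exercise value = 0.0000 ≤ continuation, so V_uu = 0.0000
Node ud (S = 38.25): continuation = e^(−0.04)·[0.2936·0.0000 + 0.7064·2.4875] = 1.6884; exercise value = 0.0000 ≤ continuation, so V_ud = 1.6884
Node dd (S = 21.67): continuation = e^(−0.04)·[0.2936·2.4875 + 0.7064·16.5763] = 11.9526; exercise value = 13.3250 > continuation, so V_dd = 13.3250 (exercise)
Node u (S = 45): continuation = e^(−0.04)·[0.2936·0.0000 + 0.7064·1.6884] = 1.1460; exercise value = 0.0000 ≤ continuation, so V_u = 1.1460
Node d (S = 25.5): continuation = e^(−0.04)·[0.2936·1.6884 + 0.7064·13.3250] = 9.5205; exercise value = 9.5000 ≤ continuation, so V_d = 9.5205
Node 0 (S = 30): continuation = e^(−0.04)·[0.2936·1.1460 + 0.7064·9.5205] = 6.7852; exercise value = 5.0000 ≤ continuation, so V_0 = 6.7852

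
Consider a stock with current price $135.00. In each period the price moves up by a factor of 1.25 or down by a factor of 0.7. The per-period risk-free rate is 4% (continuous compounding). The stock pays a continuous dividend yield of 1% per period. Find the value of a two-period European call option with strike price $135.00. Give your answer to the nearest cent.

Per-period risk-free factor R = e^0.04 = 1.0408; dividend-adjusted growth = e^(0.04−0.01) = 1.0305.
Risk-neutral probability p = (1.0305 − 0.7)/(1.25 − 0.7) = 0.3305/0.5500 = 0.6008
Terminal stock prices: S_uu = 210.9, S_ud = 118.1, S_dd = 66.15
Terminal payoffs (S − K): max(75.94, 0) = 75.94, max(-16.88, 0) = 0, max(-68.85, 0) = 0
Node u (S = 168.8): V_u = e^(−0.04)·[0.6008·75.9375 + 0.3992·0.0000] = 43.8363
Node d (S = 94.5): V_d = e^(−0.04)·[0.6008·0.0000 + 0.3992·0.0000] = 0.0000
Node 0 (S = 135): V_0 = e^(−0.04)·[0.6008·43.8363 + 0.3992·0.0000] = 25.3053

$25.31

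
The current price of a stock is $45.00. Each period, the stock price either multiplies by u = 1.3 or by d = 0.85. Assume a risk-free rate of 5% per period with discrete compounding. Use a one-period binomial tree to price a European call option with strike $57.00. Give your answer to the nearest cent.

$0.63

Risk-neutral probability p = (1 + 0.05 − 0.85)/(1.3 − 0.85) = 0.2000/0.4500 = 0.4444
Terminal stock prices: S_u = 58.5, S_d = 38.25
Terminal payoffs (S − K): max(1.5, 0) = 1.5, max(-18.75, 0) = 0
Node 0 (S = 45): V_0 = 1/1.05·[0.4444·1.5000 + 0.5556·0.0000] = 0.6349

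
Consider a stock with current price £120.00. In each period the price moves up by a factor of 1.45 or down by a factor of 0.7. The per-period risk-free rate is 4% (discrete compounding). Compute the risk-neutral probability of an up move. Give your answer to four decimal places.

p = 0.4533

Risk-neutral probability p = (1 + 0.04 − 0.7)/(1.45 − 0.7) = 0.3400/0.7500 = 0.4533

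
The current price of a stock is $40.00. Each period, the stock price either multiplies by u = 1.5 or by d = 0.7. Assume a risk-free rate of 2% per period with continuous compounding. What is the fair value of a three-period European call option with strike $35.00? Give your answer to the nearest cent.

Risk-neutral probability p = (e^0.02 − 0.7)/(1.5 − 0.7) = 0.3202/0.8000 = 0.4003
Terminal stock prices: S_uuu = 135, S_uud = 63, S_udd = 29.4, S_ddd = 13.72
Terminal payoffs (S − K): max(100, 0) = 100, max(28, 0) = 28, max(-5.6, 0) = 0, max(-21.28, 0) = 0
Node uu (S = 90): V_uu = e^(−0.02)·[0.4003·100.0000 + 0.5997·28.0000] = 55.6930
Node ud (S = 42): V_ud = e^(−0.02)·[0.4003·28.0000 + 0.5997·0.0000] = 10.9851
Node dd (S = 19.6): V_dd = e^(−0.02)·[0.4003·0.0000 + 0.5997·0.0000] = 0.0000
Node u (S = 60): V_u = e^(−0.02)·[0.4003·55.6930 + 0.5997·10.9851] = 28.3077
Node d (S = 28): V_d = e^(−0.02)·[0.4003·10.9851 + 0.5997·0.0000] = 4.3098
Node 0 (S = 40): V_0 = e^(−0.02)·[0.4003·28.3077 + 0.5997·4.3098] = 13.6394

$13.64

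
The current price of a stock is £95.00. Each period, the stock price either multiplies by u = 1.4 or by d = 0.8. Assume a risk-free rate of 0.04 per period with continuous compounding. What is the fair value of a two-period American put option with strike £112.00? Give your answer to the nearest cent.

£21.95

Risk-neutral probability p = (e^0.04 − 0.8)/(1.4 − 0.8) = 0.2408/0.6000 = 0.4014
Terminal stock prices: S_uu = 186.2, S_ud = 106.4, S_dd = 60.8
Terminal payoffs (K − S): max(-74.2, 0) = 0, max(5.6, 0) = 5.6, max(51.2, 0) = 51.2
Node u (S = 133): continuation = e^(−0.04)·[0.4014·0.0000 + 0.5986·5.6000] = 3.2210; exercise value = 0.0000 ≤ continuation, so V_u = 3.2210
Node d (S = 76): continuation = e^(−0.04)·[0.4014·5.6000 + 0.5986·51.2000] = 31.6084; exercise value = 36.0000 > continuation, so V_d = 36.0000 (exercise)
Node 0 (S = 95): continuation = e^(−0.04)·[0.4014·3.2210 + 0.5986·36.0000] = 21.9484; exercise value = 17.0000 ≤ continuation, so V_0 = 21.9484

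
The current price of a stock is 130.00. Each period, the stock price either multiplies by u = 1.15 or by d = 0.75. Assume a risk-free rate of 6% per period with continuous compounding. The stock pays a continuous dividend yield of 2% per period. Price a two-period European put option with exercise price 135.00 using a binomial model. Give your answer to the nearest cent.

Per-period risk-free factor R = e^0.06 = 1.0618; dividend-adjusted growth = e^(0.06−0.02) = 1.0408.
Risk-neutral probability p = (1.0408 − 0.75)/(1.15 − 0.75) = 0.2908/0.4000 = 0.7270
Terminal stock prices: S_uu = 171.9, S_ud = 112.1, S_dd = 73.12
Terminal payoffs (K − S): max(-36.92, 0) = 0, max(22.88, 0) = 22.88, max(61.88, 0) = 61.88
Node u (S = 149.5): V_u = e^(−0.06)·[0.7270·0.0000 + 0.2730·22.8750] = 5.8806
Node d (S = 97.5): V_d = e^(−0.06)·[0.7270·22.8750 + 0.2730·61.8750] = 31.5688
Node 0 (S = 130): V_0 = e^(−0.06)·[0.7270·5.8806 + 0.2730·31.5688] = 12.1420

12.14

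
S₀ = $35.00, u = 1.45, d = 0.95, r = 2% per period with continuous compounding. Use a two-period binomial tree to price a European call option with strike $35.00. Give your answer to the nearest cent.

Risk-neutral probability p = (e^0.02 − 0.95)/(1.45 − 0.95) = 0.0702/0.5000 = 0.1404
Terminal stock prices: S_uu = 73.59, S_ud = 48.21, S_dd = 31.59
Terminal payoffs (S − K): max(38.59, 0) = 38.59, max(13.21, 0) = 13.21, max(-3.413, 0) = 0
Node u (S = 50.75): V_u = e^(−0.02)·[0.1404·38.5875 + 0.8596·13.2125] = 16.4430
Node d (S = 33.25): V_d = e^(−0.02)·[0.1404·13.2125 + 0.8596·0.0000] = 1.8183
Node 0 (S = 35): V_0 = e^(−0.02)·[0.1404·16.4430 + 0.8596·1.8183] = 3.7950

$3.80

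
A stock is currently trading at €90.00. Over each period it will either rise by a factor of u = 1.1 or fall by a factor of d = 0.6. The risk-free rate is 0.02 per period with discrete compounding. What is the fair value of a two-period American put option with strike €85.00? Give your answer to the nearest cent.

€8.17

Risk-neutral probability p = (1 + 0.02 − 0.6)/(1.1 − 0.6) = 0.4200/0.5000 = 0.8400
Terminal stock prices: S_uu = 108.9, S_ud = 59.4, S_dd = 32.4
Terminal payoffs (K − S): max(-23.9, 0) = 0, max(25.6, 0) = 25.6, max(52.6, 0) = 52.6
Node u (S = 99): continuation = 1/1.02·[0.8400·0.0000 + 0.1600·25.6000] = 4.0157; exercise value = 0.0000 ≤ continuation, so V_u = 4.0157
Node d (S = 54): continuation = 1/1.02·[0.8400·25.6000 + 0.1600·52.6000] = 29.3333; exercise value = 31.0000 > continuation, so V_d = 31.0000 (exercise)
Node 0 (S = 90): continuation = 1/1.02·[0.8400·4.0157 + 0.1600·31.0000] = 8.1698; exercise value = 0.0000 ≤ continuation, so V_0 = 8.1698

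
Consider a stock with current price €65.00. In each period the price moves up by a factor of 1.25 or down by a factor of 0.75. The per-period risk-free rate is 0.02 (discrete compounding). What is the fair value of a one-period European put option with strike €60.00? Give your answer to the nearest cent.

€5.07

Risk-neutral probability p = (1 + 0.02 − 0.75)/(1.25 − 0.75) = 0.2700/0.5000 = 0.5400
Terminal stock prices: S_u = 81.25, S_d = 48.75
Terminal payoffs (K − S): max(-21.25, 0) = 0, max(11.25, 0) = 11.25
Node 0 (S = 65): V_0 = 1/1.02·[0.5400·0.0000 + 0.4600·11.2500] = 5.0735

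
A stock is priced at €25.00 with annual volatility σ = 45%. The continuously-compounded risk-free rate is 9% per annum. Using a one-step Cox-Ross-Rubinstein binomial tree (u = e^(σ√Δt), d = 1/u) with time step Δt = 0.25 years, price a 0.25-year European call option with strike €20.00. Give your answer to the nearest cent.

CRR parameters: u = e^(σ√Δt) = e^(0.45·√0.25) = 1.2523, d = 1/u = 0.7985
Per-period rate: rΔt = 0.09·0.25 = 0.0225, so R = e^0.0225 = 1.0228
Risk-neutral probability p = (e^0.0225 − 0.7985)/(1.2523 − 0.7985) = 0.2242/0.4538 = 0.4941
Terminal stock prices: S_u = 31.31, S_d = 19.96
Terminal payoffs (S − K): max(11.31, 0) = 11.31, max(-0.03709, 0) = 0
Node 0 (S = 25): V_0 = e^(−0.0225)·[0.4941·11.3081 + 0.5059·0.0000] = 5.4633

€5.46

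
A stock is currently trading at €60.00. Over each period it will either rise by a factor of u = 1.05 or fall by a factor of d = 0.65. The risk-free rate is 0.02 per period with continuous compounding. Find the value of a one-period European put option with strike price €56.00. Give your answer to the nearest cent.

Risk-neutral probability p = (e^0.02 − 0.65)/(1.05 − 0.65) = 0.3702/0.4000 = 0.9255
Terminal stock prices: S_u = 63, S_d = 39
Terminal payoffs (K − S): max(-7, 0) = 0, max(17, 0) = 17
Node 0 (S = 60): V_0 = e^(−0.02)·[0.9255·0.0000 + 0.0745·17.0000] = 1.2414

€1.24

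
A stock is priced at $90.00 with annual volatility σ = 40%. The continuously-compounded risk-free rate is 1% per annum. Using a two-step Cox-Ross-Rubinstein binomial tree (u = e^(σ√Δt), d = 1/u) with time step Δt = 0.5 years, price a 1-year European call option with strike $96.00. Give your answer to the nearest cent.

CRR parameters: u = e^(σ√Δt) = e^(0.4·√0.5) = 1.3269, d = 1/u = 0.7536
Per-period rate: rΔt = 0.01·0.5 = 0.005, so R = e^0.005 = 1.0050
Risk-neutral probability p = (e^0.005 − 0.7536)/(1.3269 − 0.7536) = 0.2514/0.5733 = 0.4385
Terminal stock prices: S_uu = 158.5, S_ud = 90, S_dd = 51.12
Terminal payoffs (S − K): max(62.46, 0) = 62.46, max(-6, 0) = 0, max(-44.88, 0) = 0
Node u (S = 119.4): V_u = e^(−0.005)·[0.4385·62.4589 + 0.5615·0.0000] = 27.2517
Node d (S = 67.83): V_d = e^(−0.005)·[0.4385·0.0000 + 0.5615·0.0000] = 0.0000
Node 0 (S = 90): V_0 = e^(−0.005)·[0.4385·27.2517 + 0.5615·0.0000] = 11.8903

$11.89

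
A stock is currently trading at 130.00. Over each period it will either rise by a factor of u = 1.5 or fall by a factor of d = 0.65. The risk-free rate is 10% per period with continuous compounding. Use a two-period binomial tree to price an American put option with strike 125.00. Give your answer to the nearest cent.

17.02

Risk-neutral probability p = (e^0.1 − 0.65)/(1.5 − 0.65) = 0.4552/0.8500 = 0.5355
Terminal stock prices: S_uu = 292.5, S_ud = 126.8, S_dd = 54.93
Terminal payoffs (K − S): max(-167.5, 0) = 0, max(-1.75, 0) = 0, max(70.07, 0) = 70.07
Node u (S = 195): continuation = e^(−0.1)·[0.5355·0.0000 + 0.4645·0.0000] = 0.0000; exercise value = 0.0000 ≤ continuation, so V_u = 0.0000
Node d (S = 84.5): continuation = e^(−0.1)·[0.5355·0.0000 + 0.4645·70.0750] = 29.4526; exercise value = 40.5000 > continuation, so V_d = 40.5000 (exercise)
Node 0 (S = 130): continuation = e^(−0.1)·[0.5355·0.0000 + 0.4645·40.5000] = 17.0222; exercise value = 0.0000 ≤ continuation, so V_0 = 17.0222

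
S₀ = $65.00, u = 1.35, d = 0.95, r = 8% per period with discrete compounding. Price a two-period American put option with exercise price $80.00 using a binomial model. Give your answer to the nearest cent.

$15.00

Risk-neutral probability p = (1 + 0.08 − 0.95)/(1.35 − 0.95) = 0.1300/0.4000 = 0.3250
Terminal stock prices: S_uu = 118.5, S_ud = 83.36, S_dd = 58.66
Terminal payoffs (K − S): max(-38.46, 0) = 0, max(-3.362, 0) = 0, max(21.34, 0) = 21.34
Node u (S = 87.75): continuation = 1/1.08·[0.3250·0.0000 + 0.6750·0.0000] = 0.0000; exercise value = 0.0000 ≤ continuation, so V_u = 0.0000
Node d (S = 61.75): continuation = 1/1.08·[0.3250·0.0000 + 0.6750·21.3375] = 13.3359; exercise value = 18.2500 > continuation, so V_d = 18.2500 (exercise)
Node 0 (S = 65): continuation = 1/1.08·[0.3250·0.0000 + 0.6750·18.2500] = 11.4062; exercise value = 15.0000 > continuation, so V_0 = 15.0000 (exercise)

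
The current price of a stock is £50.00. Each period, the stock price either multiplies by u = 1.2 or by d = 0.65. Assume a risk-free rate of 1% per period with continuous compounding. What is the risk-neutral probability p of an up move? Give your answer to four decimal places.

p = 0.6546

Risk-neutral probability p = (e^0.01 − 0.65)/(1.2 − 0.65) = 0.3601/0.5500 = 0.6546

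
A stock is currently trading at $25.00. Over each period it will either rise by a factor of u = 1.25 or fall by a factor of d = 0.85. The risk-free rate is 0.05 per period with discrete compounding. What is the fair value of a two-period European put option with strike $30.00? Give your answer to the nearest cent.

$4.27

Risk-neutral probability p = (1 + 0.05 − 0.85)/(1.25 − 0.85) = 0.2000/0.4000 = 0.5000
Terminal stock prices: S_uu = 39.06, S_ud = 26.56, S_dd = 18.06
Terminal payoffs (K − S): max(-9.062, 0) = 0, max(3.438, 0) = 3.438, max(11.94, 0) = 11.94
Node u (S = 31.25): V_u = 1/1.05·[0.5000·0.0000 + 0.5000·3.4375] = 1.6369
Node d (S = 21.25): V_d = 1/1.05·[0.5000·3.4375 + 0.5000·11.9375] = 7.3214
Node 0 (S = 25): V_0 = 1/1.05·[0.5000·1.6369 + 0.5000·7.3214] = 4.2659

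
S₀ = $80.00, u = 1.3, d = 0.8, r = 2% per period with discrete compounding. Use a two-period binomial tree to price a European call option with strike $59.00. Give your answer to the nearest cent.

$25.64

Risk-neutral probability p = (1 + 0.02 − 0.8)/(1.3 − 0.8) = 0.2200/0.5000 = 0.4400
Terminal stock prices: S_uu = 135.2, S_ud = 83.2, S_dd = 51.2
Terminal payoffs (S − K): max(76.2, 0) = 76.2, max(24.2, 0) = 24.2, max(-7.8, 0) = 0
Node u (S = 104): V_u = 1/1.02·[0.4400·76.2000 + 0.5600·24.2000] = 46.1569
Node d (S = 64): V_d = 1/1.02·[0.4400·24.2000 + 0.5600·0.0000] = 10.4392
Node 0 (S = 80): V_0 = 1/1.02·[0.4400·46.1569 + 0.5600·10.4392] = 25.6421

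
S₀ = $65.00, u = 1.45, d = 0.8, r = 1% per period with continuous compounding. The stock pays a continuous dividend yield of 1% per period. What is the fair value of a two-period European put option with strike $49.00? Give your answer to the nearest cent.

$3.48

Per-period risk-free factor R = e^0.01 = 1.0101; dividend-adjusted growth = e^(0.01−0.01) = 1.0000.
Risk-neutral probability p = (1.0000 − 0.8)/(1.45 − 0.8) = 0.2000/0.6500 = 0.3077
Terminal stock prices: S_uu = 136.7, S_ud = 75.4, S_dd = 41.6
Terminal payoffs (K − S): max(-87.66, 0) = 0, max(-26.4, 0) = 0, max(7.4, 0) = 7.4
Node u (S = 94.25): V_u = e^(−0.01)·[0.3077·0.0000 + 0.6923·0.0000] = 0.0000
Node d (S = 52): V_d = e^(−0.01)·[0.3077·0.0000 + 0.6923·7.4000] = 5.0721
Node 0 (S = 65): V_0 = e^(−0.01)·[0.3077·0.0000 + 0.6923·5.0721] = 3.4765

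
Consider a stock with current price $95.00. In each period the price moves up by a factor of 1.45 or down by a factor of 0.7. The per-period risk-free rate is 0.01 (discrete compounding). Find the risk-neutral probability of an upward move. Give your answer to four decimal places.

p = 0.4133

Risk-neutral probability p = (1 + 0.01 − 0.7)/(1.45 − 0.7) = 0.3100/0.7500 = 0.4133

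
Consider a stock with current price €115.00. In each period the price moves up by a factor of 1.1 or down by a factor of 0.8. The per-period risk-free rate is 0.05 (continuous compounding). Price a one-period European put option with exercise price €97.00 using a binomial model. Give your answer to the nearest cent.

Risk-neutral probability p = (e^0.05 − 0.8)/(1.1 − 0.8) = 0.2513/0.3000 = 0.8376
Terminal stock prices: S_u = 126.5, S_d = 92
Terminal payoffs (K − S): max(-29.5, 0) = 0, max(5, 0) = 5
Node 0 (S = 115): V_0 = e^(−0.05)·[0.8376·0.0000 + 0.1624·5.0000] = 0.7725

€0.77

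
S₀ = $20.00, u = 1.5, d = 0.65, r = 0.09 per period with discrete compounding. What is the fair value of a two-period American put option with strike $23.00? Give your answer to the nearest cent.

$5.16

Risk-neutral probability p = (1 + 0.09 − 0.65)/(1.5 − 0.65) = 0.4400/0.8500 = 0.5176
Terminal stock prices: S_uu = 45, S_ud = 19.5, S_dd = 8.45
Terminal payoffs (K − S): max(-22, 0) = 0, max(3.5, 0) = 3.5, max(14.55, 0) = 14.55
Node u (S = 30): continuation = 1/1.09·[0.5176·0.0000 + 0.4824·3.5000] = 1.5488; exercise value = 0.0000 ≤ continuation, so V_u = 1.5488
Node d (S = 13): continuation = 1/1.09·[0.5176·3.5000 + 0.4824·14.5500] = 8.1009; exercise value = 10.0000 > continuation, so V_d = 10.0000 (exercise)
Node 0 (S = 20): continuation = 1/1.09·[0.5176·1.5488 + 0.4824·10.0000] = 5.1608; exercise value = 3.0000 ≤ continuation, so V_0 = 5.1608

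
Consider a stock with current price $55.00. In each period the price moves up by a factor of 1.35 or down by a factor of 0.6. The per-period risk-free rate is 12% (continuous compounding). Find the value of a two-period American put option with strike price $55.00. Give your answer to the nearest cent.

Risk-neutral probability p = (e^0.12 − 0.6)/(1.35 − 0.6) = 0.5275/0.7500 = 0.7033
Terminal stock prices: S_uu = 100.2, S_ud = 44.55, S_dd = 19.8
Terminal payoffs (K − S): max(-45.24, 0) = 0, max(10.45, 0) = 10.45, max(35.2, 0) = 35.2
Node u (S = 74.25): continuation = e^(−0.12)·[0.7033·0.0000 + 0.2967·10.4500] = 2.7496; exercise value = 0.0000 ≤ continuation, so V_u = 2.7496
Node d (S = 33): continuation = e^(−0.12)·[0.7033·10.4500 + 0.2967·35.2000] = 15.7806; exercise value = 22.0000 > continuation, so V_d = 22.0000 (exercise)
Node 0 (S = 55): continuation = e^(−0.12)·[0.7033·2.7496 + 0.2967·22.0000] = 7.5039; exercise value = 0.0000 ≤ continuation, so V_0 = 7.5039

$7.50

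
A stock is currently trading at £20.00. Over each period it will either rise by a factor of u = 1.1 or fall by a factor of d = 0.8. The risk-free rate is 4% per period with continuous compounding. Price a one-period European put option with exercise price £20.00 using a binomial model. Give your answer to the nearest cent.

Risk-neutral probability p = (e^0.04 − 0.8)/(1.1 − 0.8) = 0.2408/0.3000 = 0.8027
Terminal stock prices: S_u = 22, S_d = 16
Terminal payoffs (K − S): max(-2, 0) = 0, max(4, 0) = 4
Node 0 (S = 20): V_0 = e^(−0.04)·[0.8027·0.0000 + 0.1973·4.0000] = 0.7582

£0.76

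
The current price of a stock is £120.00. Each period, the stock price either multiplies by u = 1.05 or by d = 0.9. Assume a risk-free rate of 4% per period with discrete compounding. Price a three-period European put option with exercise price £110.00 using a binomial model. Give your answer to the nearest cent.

£0.09

Risk-neutral probability p = (1 + 0.04 − 0.9)/(1.05 − 0.9) = 0.1400/0.1500 = 0.9333
Terminal stock prices: S_uuu = 138.9, S_uud = 119.1, S_udd = 102.1, S_ddd = 87.48
Terminal payoffs (K − S): max(-28.92, 0) = 0, max(-9.07, 0) = 0, max(7.94, 0) = 7.94, max(22.52, 0) = 22.52
Node uu (S = 132.3): V_uu = 1/1.04·[0.9333·0.0000 + 0.0667·0.0000] = 0.0000
Node ud (S = 113.4): V_ud = 1/1.04·[0.9333·0.0000 + 0.0667·7.9400] = 0.5090
Node dd (S = 97.2): V_dd = 1/1.04·[0.9333·7.9400 + 0.0667·22.5200] = 8.5692
Node u (S = 126): V_u = 1/1.04·[0.9333·0.0000 + 0.0667·0.5090] = 0.0326
Node d (S = 108): V_d = 1/1.04·[0.9333·0.5090 + 0.0667·8.5692] = 1.0061
Node 0 (S = 120): V_0 = 1/1.04·[0.9333·0.0326 + 0.0667·1.0061] = 0.0938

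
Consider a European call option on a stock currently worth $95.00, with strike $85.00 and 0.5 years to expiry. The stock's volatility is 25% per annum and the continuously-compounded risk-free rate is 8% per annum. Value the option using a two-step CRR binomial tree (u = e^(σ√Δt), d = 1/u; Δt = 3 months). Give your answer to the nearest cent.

$15.48

CRR parameters: u = e^(σ√Δt) = e^(0.25·√0.25) = 1.1331, d = 1/u = 0.8825
Per-period rate: rΔt = 0.08·0.25 = 0.02, so R = e^0.02 = 1.0202
Risk-neutral probability p = (e^0.02 − 0.8825)/(1.1331 − 0.8825) = 0.1377/0.2507 = 0.5494
Terminal stock prices: S_uu = 122, S_ud = 95, S_dd = 73.99
Terminal payoffs (S − K): max(36.98, 0) = 36.98, max(10, 0) = 10, max(-11.01, 0) = 0
Node u (S = 107.6): V_u = e^(−0.02)·[0.5494·36.9824 + 0.4506·10.0000] = 24.3322
Node d (S = 83.84): V_d = e^(−0.02)·[0.5494·10.0000 + 0.4506·0.0000] = 5.3851
Node 0 (S = 95): V_0 = e^(−0.02)·[0.5494·24.3322 + 0.4506·5.3851] = 15.4816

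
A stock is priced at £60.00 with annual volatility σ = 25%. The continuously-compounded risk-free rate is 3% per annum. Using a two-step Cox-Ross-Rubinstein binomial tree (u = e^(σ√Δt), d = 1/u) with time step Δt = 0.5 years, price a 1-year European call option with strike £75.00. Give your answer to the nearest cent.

CRR parameters: u = e^(σ√Δt) = e^(0.25·√0.5) = 1.1934, d = 1/u = 0.8380
Per-period rate: rΔt = 0.03·0.5 = 0.015, so R = e^0.015 = 1.0151
Risk-neutral probability p = (e^0.015 − 0.8380)/(1.1934 − 0.8380) = 0.1771/0.3554 = 0.4984
Terminal stock prices: S_uu = 85.45, S_ud = 60, S_dd = 42.13
Terminal payoffs (S − K): max(10.45, 0) = 10.45, max(-15, 0) = 0, max(-32.87, 0) = 0
Node u (S = 71.6): V_u = e^(−0.015)·[0.4984·10.4471 + 0.5016·0.0000] = 5.1298
Node d (S = 50.28): V_d = e^(−0.015)·[0.4984·0.0000 + 0.5016·0.0000] = 0.0000
Node 0 (S = 60): V_0 = e^(−0.015)·[0.4984·5.1298 + 0.5016·0.0000] = 2.5189

£2.52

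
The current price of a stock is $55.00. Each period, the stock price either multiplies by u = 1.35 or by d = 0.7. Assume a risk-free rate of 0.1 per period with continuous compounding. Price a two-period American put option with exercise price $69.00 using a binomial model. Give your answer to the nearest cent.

$14.00

Risk-neutral probability p = (e^0.1 − 0.7)/(1.35 − 0.7) = 0.4052/0.6500 = 0.6233
Terminal stock prices: S_uu = 100.2, S_ud = 51.97, S_dd = 26.95
Terminal payoffs (K − S): max(-31.24, 0) = 0, max(17.03, 0) = 17.03, max(42.05, 0) = 42.05
Node u (S = 74.25): continuation = e^(−0.1)·[0.6233·0.0000 + 0.3767·17.0250] = 5.8024; exercise value = 0.0000 ≤ continuation, so V_u = 5.8024
Node d (S = 38.5): continuation = e^(−0.1)·[0.6233·17.0250 + 0.3767·42.0500] = 23.9338; exercise value = 30.5000 > continuation, so V_d = 30.5000 (exercise)
Node 0 (S = 55): continuation = e^(−0.1)·[0.6233·5.8024 + 0.3767·30.5000] = 13.6676; exercise value = 14.0000 > continuation, so V_0 = 14.0000 (exercise)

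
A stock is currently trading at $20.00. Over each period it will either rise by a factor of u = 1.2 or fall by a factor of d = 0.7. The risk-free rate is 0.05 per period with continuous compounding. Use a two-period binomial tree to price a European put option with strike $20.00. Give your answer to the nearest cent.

$2.03

Risk-neutral probability p = (e^0.05 − 0.7)/(1.2 − 0.7) = 0.3513/0.5000 = 0.7025
Terminal stock prices: S_uu = 28.8, S_ud = 16.8, S_dd = 9.8
Terminal payoffs (K − S): max(-8.8, 0) = 0, max(3.2, 0) = 3.2, max(10.2, 0) = 10.2
Node u (S = 24): V_u = e^(−0.05)·[0.7025·0.0000 + 0.2975·3.2000] = 0.9054
Node d (S = 14): V_d = e^(−0.05)·[0.7025·3.2000 + 0.2975·10.2000] = 5.0246
Node 0 (S = 20): V_0 = e^(−0.05)·[0.7025·0.9054 + 0.2975·5.0246] = 2.0268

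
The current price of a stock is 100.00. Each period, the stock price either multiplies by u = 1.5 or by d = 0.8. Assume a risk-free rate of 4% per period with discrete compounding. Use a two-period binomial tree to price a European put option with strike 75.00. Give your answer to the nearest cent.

4.39

Risk-neutral probability p = (1 + 0.04 − 0.8)/(1.5 − 0.8) = 0.2400/0.7000 = 0.3429
Terminal stock prices: S_uu = 225, S_ud = 120, S_dd = 64
Terminal payoffs (K − S): max(-150, 0) = 0, max(-45, 0) = 0, max(11, 0) = 11
Node u (S = 150): V_u = 1/1.04·[0.3429·0.0000 + 0.6571·0.0000] = 0.0000
Node d (S = 80): V_d = 1/1.04·[0.3429·0.0000 + 0.6571·11.0000] = 6.9505
Node 0 (S = 100): V_0 = 1/1.04·[0.3429·0.0000 + 0.6571·6.9505] = 4.3918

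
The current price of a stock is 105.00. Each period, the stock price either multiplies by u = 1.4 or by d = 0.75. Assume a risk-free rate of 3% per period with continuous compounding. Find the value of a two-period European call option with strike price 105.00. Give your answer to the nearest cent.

Risk-neutral probability p = (e^0.03 − 0.75)/(1.4 − 0.75) = 0.2805/0.6500 = 0.4315
Terminal stock prices: S_uu = 205.8, S_ud = 110.2, S_dd = 59.06
Terminal payoffs (S − K): max(100.8, 0) = 100.8, max(5.25, 0) = 5.25, max(-45.94, 0) = 0
Node u (S = 147): V_u = e^(−0.03)·[0.4315·100.8000 + 0.5685·5.2500] = 45.1032
Node d (S = 78.75): V_d = e^(−0.03)·[0.4315·5.2500 + 0.5685·0.0000] = 2.1983
Node 0 (S = 105): V_0 = e^(−0.03)·[0.4315·45.1032 + 0.5685·2.1983] = 20.0983

20.10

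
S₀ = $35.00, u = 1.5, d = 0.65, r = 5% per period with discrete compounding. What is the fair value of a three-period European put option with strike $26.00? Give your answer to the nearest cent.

$3.41

Risk-neutral probability p = (1 + 0.05 − 0.65)/(1.5 − 0.65) = 0.4000/0.8500 = 0.4706
Terminal stock prices: S_uuu = 118.1, S_uud = 51.19, S_udd = 22.18, S_ddd = 9.612
Terminal payoffs (K − S): max(-92.12, 0) = 0, max(-25.19, 0) = 0, max(3.819, 0) = 3.819, max(16.39, 0) = 16.39
Node uu (S = 78.75): V_uu = 1/1.05·[0.4706·0.0000 + 0.5294·0.0000] = 0.0000
Node ud (S = 34.12): V_ud = 1/1.05·[0.4706·0.0000 + 0.5294·3.8187] = 1.9254
Node dd (S = 14.79): V_dd = 1/1.05·[0.4706·3.8187 + 0.5294·16.3881] = 9.9744
Node u (S = 52.5): V_u = 1/1.05·[0.4706·0.0000 + 0.5294·1.9254] = 0.9708
Node d (S = 22.75): V_d = 1/1.05·[0.4706·1.9254 + 0.5294·9.9744] = 5.8920
Node 0 (S = 35): V_0 = 1/1.05·[0.4706·0.9708 + 0.5294·5.8920] = 3.4059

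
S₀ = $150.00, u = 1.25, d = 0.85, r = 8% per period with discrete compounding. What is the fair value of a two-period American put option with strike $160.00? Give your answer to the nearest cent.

$12.92

Risk-neutral probability p = (1 + 0.08 − 0.85)/(1.25 − 0.85) = 0.2300/0.4000 = 0.5750
Terminal stock prices: S_uu = 234.4, S_ud = 159.4, S_dd = 108.4
Terminal payoffs (K − S): max(-74.38, 0) = 0, max(0.625, 0) = 0.625, max(51.63, 0) = 51.63
Node u (S = 187.5): continuation = 1/1.08·[0.5750·0.0000 + 0.4250·0.6250] = 0.2459; exercise value = 0.0000 ≤ continuation, so V_u = 0.2459
Node d (S = 127.5): continuation = 1/1.08·[0.5750·0.6250 + 0.4250·51.6250] = 20.6481; exercise value = 32.5000 > continuation, so V_d = 32.5000 (exercise)
Node 0 (S = 150): continuation = 1/1.08·[0.5750·0.2459 + 0.4250·32.5000] = 12.9203; exercise value = 10.0000 ≤ continuation, so V_0 = 12.9203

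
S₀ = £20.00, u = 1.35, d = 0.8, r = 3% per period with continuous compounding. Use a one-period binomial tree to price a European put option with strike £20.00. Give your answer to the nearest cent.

£2.26

Risk-neutral probability p = (e^0.03 − 0.8)/(1.35 − 0.8) = 0.2305/0.5500 = 0.4190
Terminal stock prices: S_u = 27, S_d = 16
Terminal payoffs (K − S): max(-7, 0) = 0, max(4, 0) = 4
Node 0 (S = 20): V_0 = e^(−0.03)·[0.4190·0.0000 + 0.5810·4.0000] = 2.2553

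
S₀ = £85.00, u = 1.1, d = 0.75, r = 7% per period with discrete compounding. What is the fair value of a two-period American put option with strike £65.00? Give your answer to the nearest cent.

Risk-neutral probability p = (1 + 0.07 − 0.75)/(1.1 − 0.75) = 0.3200/0.3500 = 0.9143
Terminal stock prices: S_uu = 102.9, S_ud = 70.13, S_dd = 47.81
Terminal payoffs (K − S): max(-37.85, 0) = 0, max(-5.125, 0) = 0, max(17.19, 0) = 17.19
Node u (S = 93.5): continuation = 1/1.07·[0.9143·0.0000 + 0.0857·0.0000] = 0.0000; exercise value = 0.0000 ≤ continuation, so V_u = 0.0000
Node d (S = 63.75): continuation = 1/1.07·[0.9143·0.0000 + 0.0857·17.1875] = 1.3768; exercise value = 1.2500 ≤ continuation, so V_d = 1.3768
Node 0 (S = 85): continuation = 1/1.07·[0.9143·0.0000 + 0.0857·1.3768] = 0.1103; exercise value = 0.0000 ≤ continuation, so V_0 = 0.1103

£0.11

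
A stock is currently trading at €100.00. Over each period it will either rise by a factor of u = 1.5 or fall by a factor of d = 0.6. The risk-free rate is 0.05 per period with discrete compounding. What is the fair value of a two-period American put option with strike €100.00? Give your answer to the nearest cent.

€21.32

Risk-neutral probability p = (1 + 0.05 − 0.6)/(1.5 − 0.6) = 0.4500/0.9000 = 0.5000
Terminal stock prices: S_uu = 225, S_ud = 90, S_dd = 36
Terminal payoffs (K − S): max(-125, 0) = 0, max(10, 0) = 10, max(64, 0) = 64
Node u (S = 150): continuation = 1/1.05·[0.5000·0.0000 + 0.5000·10.0000] = 4.7619; exercise value = 0.0000 ≤ continuation, so V_u = 4.7619
Node d (S = 60): continuation = 1/1.05·[0.5000·10.0000 + 0.5000·64.0000] = 35.2381; exercise value = 40.0000 > continuation, so V_d = 40.0000 (exercise)
Node 0 (S = 100): continuation = 1/1.05·[0.5000·4.7619 + 0.5000·40.0000] = 21.3152; exercise value = 0.0000 ≤ continuation, so V_0 = 21.3152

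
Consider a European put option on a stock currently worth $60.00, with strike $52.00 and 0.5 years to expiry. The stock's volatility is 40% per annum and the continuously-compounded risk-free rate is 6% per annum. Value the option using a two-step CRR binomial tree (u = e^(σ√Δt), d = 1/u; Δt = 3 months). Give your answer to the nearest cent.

$3.00

CRR parameters: u = e^(σ√Δt) = e^(0.4·√0.25) = 1.2214, d = 1/u = 0.8187
Per-period rate: rΔt = 0.06·0.25 = 0.015, so R = e^0.015 = 1.0151
Risk-neutral probability p = (e^0.015 − 0.8187)/(1.2214 − 0.8187) = 0.1964/0.4027 = 0.4877
Terminal stock prices: S_uu = 89.51, S_ud = 60, S_dd = 40.22
Terminal payoffs (K − S): max(-37.51, 0) = 0, max(-8, 0) = 0, max(11.78, 0) = 11.78
Node u (S = 73.28): V_u = e^(−0.015)·[0.4877·0.0000 + 0.5123·0.0000] = 0.0000
Node d (S = 49.12): V_d = e^(−0.015)·[0.4877·0.0000 + 0.5123·11.7808] = 5.9455
Node 0 (S = 60): V_0 = e^(−0.015)·[0.4877·0.0000 + 0.5123·5.9455] = 3.0005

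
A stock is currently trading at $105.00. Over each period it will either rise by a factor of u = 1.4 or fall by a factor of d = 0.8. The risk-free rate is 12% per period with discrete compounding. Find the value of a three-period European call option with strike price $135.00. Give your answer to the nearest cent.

$24.94

Risk-neutral probability p = (1 + 0.12 − 0.8)/(1.4 − 0.8) = 0.3200/0.6000 = 0.5333
Terminal stock prices: S_uuu = 288.1, S_uud = 164.6, S_udd = 94.08, S_ddd = 53.76
Terminal payoffs (S − K): max(153.1, 0) = 153.1, max(29.64, 0) = 29.64, max(-40.92, 0) = 0, max(-81.24, 0) = 0
Node uu (S = 205.8): V_uu = 1/1.12·[0.5333·153.1200 + 0.4667·29.6400] = 85.2643
Node ud (S = 117.6): V_ud = 1/1.12·[0.5333·29.6400 + 0.4667·0.0000] = 14.1143
Node dd (S = 67.2): V_dd = 1/1.12·[0.5333·0.0000 + 0.4667·0.0000] = 0.0000
Node u (S = 147): V_u = 1/1.12·[0.5333·85.2643 + 0.4667·14.1143] = 46.4830
Node d (S = 84): V_d = 1/1.12·[0.5333·14.1143 + 0.4667·0.0000] = 6.7211
Node 0 (S = 105): V_0 = 1/1.12·[0.5333·46.4830 + 0.4667·6.7211] = 24.9352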